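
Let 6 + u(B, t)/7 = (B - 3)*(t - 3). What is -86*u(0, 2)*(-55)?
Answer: -99330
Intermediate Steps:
u(B, t) = -42 + 7*(-3 + B)*(-3 + t) (u(B, t) = -42 + 7*((B - 3)*(t - 3)) = -42 + 7*((-3 + B)*(-3 + t)) = -42 + 7*(-3 + B)*(-3 + t))
-86*u(0, 2)*(-55) = -86*(21 - 21*0 - 21*2 + 7*0*2)*(-55) = -86*(21 + 0 - 42 + 0)*(-55) = -86*(-21)*(-55) = 1806*(-55) = -99330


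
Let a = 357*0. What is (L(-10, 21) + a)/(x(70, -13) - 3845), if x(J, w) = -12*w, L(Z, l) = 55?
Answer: -55/3689 ≈ -0.014909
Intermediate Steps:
a = 0
(L(-10, 21) + a)/(x(70, -13) - 3845) = (55 + 0)/(-12*(-13) - 3845) = 55/(156 - 3845) = 55/(-3689) = 55*(-1/3689) = -55/3689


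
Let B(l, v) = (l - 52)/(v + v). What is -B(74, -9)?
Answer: 11/9 ≈ 1.2222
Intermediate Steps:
B(l, v) = (-52 + l)/(2*v) (B(l, v) = (-52 + l)/((2*v)) = (-52 + l)*(1/(2*v)) = (-52 + l)/(2*v))
-B(74, -9) = -(-52 + 74)/(2*(-9)) = -(-1)*22/(2*9) = -1*(-11/9) = 11/9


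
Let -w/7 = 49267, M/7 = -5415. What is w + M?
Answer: -382774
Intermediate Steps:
M = -37905 (M = 7*(-5415) = -37905)
w = -344869 (w = -7*49267 = -344869)
w + M = -344869 - 37905 = -382774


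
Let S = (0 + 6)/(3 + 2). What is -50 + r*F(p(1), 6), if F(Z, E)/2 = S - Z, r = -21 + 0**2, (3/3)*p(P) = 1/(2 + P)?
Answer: -432/5 ≈ -86.400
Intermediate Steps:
p(P) = 1/(2 + P)
r = -21 (r = -21 + 0 = -21)
S = 6/5 ≈ 1.2000
F(Z, E) = 12/5 - 2*Z (F(Z, E) = 2*(6/5 - Z) = 12/5 - 2*Z)
-50 + r*F(p(1), 6) = -50 - 21*(12/5 - 2/(2 + 1)) = -50 - 21*(12/5 - 2/3) = -50 - 21*26/15 = -50 - 182/5 = -432/5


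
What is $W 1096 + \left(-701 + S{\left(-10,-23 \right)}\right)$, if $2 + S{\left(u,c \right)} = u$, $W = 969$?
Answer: $1061311$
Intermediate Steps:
$S{\left(u,c \right)} = -2 + u$
$W 1096 + \left(-701 + S{\left(-10,-23 \right)}\right) = 969 \cdot 1096 - 713 = 1062024 - 713 = 1061311$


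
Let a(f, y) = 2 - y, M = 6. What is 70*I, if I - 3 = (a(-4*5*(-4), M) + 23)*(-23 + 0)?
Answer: -30380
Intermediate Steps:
I = -434 (I = 3 + ((2 - 1*6) + 23)*(-23 + 0) = 3 + ((2 - 6) + 23)*(-23) = 3 + (-4 + 23)*(-23) = 3 + 19*(-23) = 3 - 437 = -434)
70*I = 70*(-434) = -30380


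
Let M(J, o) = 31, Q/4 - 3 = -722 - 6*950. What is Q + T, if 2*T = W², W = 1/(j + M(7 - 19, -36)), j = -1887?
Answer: -176894083071/6889472 ≈ -25676.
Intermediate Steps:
Q = -25676 (Q = 12 + 4*(-722 - 6*950) = 12 + 4*(-722 - 5700) = 12 + 4*(-6422) = 12 - 25688 = -25676)
W = -1/1856 (W = 1/(-1887 + 31) = 1/(-1856) = -1/1856 ≈ -0.00053879)
T = 1/6889472 (T = (-1/1856)²/2 = (½)*(1/3444736) = 1/6889472 ≈ 1.4515e-7)
Q + T = -25676 + 1/6889472 = -176894083071/6889472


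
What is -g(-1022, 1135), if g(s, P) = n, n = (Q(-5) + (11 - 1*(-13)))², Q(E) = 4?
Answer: -784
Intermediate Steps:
n = 784 (n = (4 + (11 - 1*(-13)))² = (4 + (11 + 13))² = (4 + 24)² = 28² = 784)
g(s, P) = 784
-g(-1022, 1135) = -1*784 = -784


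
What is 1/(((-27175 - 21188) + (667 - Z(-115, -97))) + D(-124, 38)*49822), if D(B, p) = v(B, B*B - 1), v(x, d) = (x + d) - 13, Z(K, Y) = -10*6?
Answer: -1/1614133156 ≈ -6.1953e-10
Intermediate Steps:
Z(K, Y) = -60
v(x, d) = -13 + d + x (v(x, d) = (d + x) - 13 = -13 + d + x)
D(B, p) = -14 + B + B**2 (D(B, p) = -13 + (B*B - 1) + B = -13 + (B**2 - 1) + B = -13 + (-1 + B**2) + B = -14 + B + B**2)
1/(((-27175 - 21188) + (667 - Z(-115, -97))) + D(-124, 38)*49822) = 1/((((-27175 - 21188) + (667 - 1*(-60))) + (-14 - 124 + (-124)**2))*49822) = (1/49822)/((-48363 + (667 + 60)) + (-14 - 124 + 15376)) = (1/49822)/((-48363 + 727) + 15238) = (1/49822)/(-47636 + 15238) = (1/49822)/(-32398) = -1/32398*1/49822 = -1/1614133156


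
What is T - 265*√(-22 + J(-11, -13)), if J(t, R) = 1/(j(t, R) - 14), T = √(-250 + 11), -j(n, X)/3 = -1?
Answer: I*(√239 - 2385*√33/11) ≈ -1230.1*I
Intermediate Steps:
j(n, X) = 3 (j(n, X) = -3*(-1) = 3)
T = I*√239 (T = √(-239) = I*√239 ≈ 15.46*I)
J(t, R) = -1/11 (J(t, R) = 1/(3 - 14) = 1/(-11) = -1/11)
T - 265*√(-22 + J(-11, -13)) = I*√239 - 265*√(-22 - 1/11) = I*√239 - 2385*I*√33/11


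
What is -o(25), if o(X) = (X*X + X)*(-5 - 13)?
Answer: 11700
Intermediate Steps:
o(X) = -18*X - 18*X**2 (o(X) = (X**2 + X)*(-18) = (X + X**2)*(-18) = -18*X - 18*X**2)
-o(25) = -(-18)*25*(1 + 25) = -(-18)*25*26 = -1*(-11700) = 11700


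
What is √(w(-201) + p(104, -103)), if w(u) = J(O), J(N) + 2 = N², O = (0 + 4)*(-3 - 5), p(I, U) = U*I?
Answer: I*√9690 ≈ 98.438*I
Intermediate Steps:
p(I, U) = I*U
O = -32 (O = 4*(-8) = -32)
J(N) = -2 + N²
w(u) = 1022 (w(u) = -2 + (-32)² = -2 + 1024 = 1022)
√(w(-201) + p(104, -103)) = √(1022 + 104*(-103)) = √(1022 - 10712) = √(-9690) = I*√9690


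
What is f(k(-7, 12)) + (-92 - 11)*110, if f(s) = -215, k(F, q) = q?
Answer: -11545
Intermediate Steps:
f(k(-7, 12)) + (-92 - 11)*110 = -215 + (-92 - 11)*110 = -215 - 103*110 = -215 - 11330 = -11545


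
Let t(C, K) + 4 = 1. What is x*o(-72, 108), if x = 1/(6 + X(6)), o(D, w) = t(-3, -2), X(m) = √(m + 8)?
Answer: -9/11 + 3*√14/22 ≈ -0.30796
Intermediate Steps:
X(m) = √(8 + m)
t(C, K) = -3 (t(C, K) = -4 + 1 = -3)
o(D, w) = -3
x = 1/(6 + √14) (x = 1/(6 + √(8 + 6)) = 1/(6 + √14) ≈ 0.10265)
x*o(-72, 108) = (3/11 - √14/22)*(-3) = -9/11 + 3*√14/22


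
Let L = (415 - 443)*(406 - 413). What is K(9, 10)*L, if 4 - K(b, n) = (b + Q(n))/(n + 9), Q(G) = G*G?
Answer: -6468/19 ≈ -340.42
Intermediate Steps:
Q(G) = G²
L = 196 (L = -28*(-7) = 196)
K(b, n) = 4 - (b + n²)/(9 + n) (K(b, n) = 4 - (b + n²)/(n + 9) = 4 - (b + n²)/(9 + n))
K(9, 10)*L = ((36 - 1*9 - 1*10² + 4*10)/(9 + 10))*196 = ((36 - 9 - 1*100 + 40)/19)*196 = ((36 - 9 - 100 + 40)/19)*196 = ((1/19)*(-33))*196 = -33/19*196 = -6468/19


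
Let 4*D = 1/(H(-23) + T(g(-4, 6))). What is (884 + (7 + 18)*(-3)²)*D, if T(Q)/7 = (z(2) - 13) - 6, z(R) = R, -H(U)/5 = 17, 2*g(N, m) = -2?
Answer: -1109/816 ≈ -1.3591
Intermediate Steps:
g(N, m) = -1 (g(N, m) = (½)*(-2) = -1)
H(U) = -85 (H(U) = -5*17 = -85)
T(Q) = -119 (T(Q) = 7*((2 - 13) - 6) = 7*(-11 - 6) = 7*(-17) = -119)
D = -1/816 (D = 1/(4*(-85 - 119)) = (¼)/(-204) = (¼)*(-1/204) = -1/816 ≈ -0.0012255)
(884 + (7 + 18)*(-3)²)*D = (884 + (7 + 18)*(-3)²)*(-1/816) = (884 + 25*9)*(-1/816) = (884 + 225)*(-1/816) = 1109*(-1/816) = -1109/816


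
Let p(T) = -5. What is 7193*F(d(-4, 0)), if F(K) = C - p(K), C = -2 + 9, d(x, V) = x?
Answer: 86316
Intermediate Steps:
C = 7
F(K) = 12 (F(K) = 7 - 1*(-5) = 7 + 5 = 12)
7193*F(d(-4, 0)) = 7193*12 = 86316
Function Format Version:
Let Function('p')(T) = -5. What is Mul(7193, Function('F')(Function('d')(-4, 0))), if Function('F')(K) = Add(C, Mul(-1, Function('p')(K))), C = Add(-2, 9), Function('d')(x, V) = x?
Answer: 86316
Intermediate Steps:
C = 7
Function('F')(K) = 12 (Function('F')(K) = Add(7, Mul(-1, -5)) = Add(7, 5) = 12)
Mul(7193, Function('F')(Function('d')(-4, 0))) = Mul(7193, 12) = 86316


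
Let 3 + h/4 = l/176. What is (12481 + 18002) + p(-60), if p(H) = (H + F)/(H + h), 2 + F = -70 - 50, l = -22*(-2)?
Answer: 2164475/71 ≈ 30486.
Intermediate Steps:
l = 44
h = -11 (h = -12 + 4*(44/176) = -12 + 4*(44*(1/176)) = -12 + 4*(¼) = -12 + 1 = -11)
F = -122 (F = -2 + (-70 - 50) = -2 - 120 = -122)
p(H) = (-122 + H)/(-11 + H) (p(H) = (H - 122)/(H - 11) = (-122 + H)/(-11 + H))
(12481 + 18002) + p(-60) = (12481 + 18002) + (-122 - 60)/(-11 - 60) = 30483 - 182/(-71) = 30483 - 1/71*(-182) = 30483 + 182/71 = 2164475/71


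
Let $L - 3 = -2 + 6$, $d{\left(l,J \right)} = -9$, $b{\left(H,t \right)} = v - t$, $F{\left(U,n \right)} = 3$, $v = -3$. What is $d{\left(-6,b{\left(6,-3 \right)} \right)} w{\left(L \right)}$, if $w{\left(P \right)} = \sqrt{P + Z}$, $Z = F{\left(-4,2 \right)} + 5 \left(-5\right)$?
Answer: $- 9 i \sqrt{15} \approx - 34.857 i$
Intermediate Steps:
$b{\left(H,t \right)} = -3 - t$
$L = 7$ ($L = 3 + \left(-2 + 6\right) = 3 + 4 = 7$)
$Z = -22$ ($Z = 3 + 5 \left(-5\right) = 3 - 25 = -22$)
$w{\left(P \right)} = \sqrt{-22 + P}$ ($w{\left(P \right)} = \sqrt{P - 22} = \sqrt{-22 + P}$)
$d{\left(-6,b{\left(6,-3 \right)} \right)} w{\left(L \right)} = - 9 \sqrt{-22 + 7} = - 9 \sqrt{-15} = - 9 i \sqrt{15}$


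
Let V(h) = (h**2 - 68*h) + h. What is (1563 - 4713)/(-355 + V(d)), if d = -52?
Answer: -3150/5833 ≈ -0.54003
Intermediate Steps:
V(h) = h**2 - 67*h
(1563 - 4713)/(-355 + V(d)) = (1563 - 4713)/(-355 - 52*(-67 - 52)) = -3150/(-355 - 52*(-119)) = -3150/(-355 + 6188) = -3150/5833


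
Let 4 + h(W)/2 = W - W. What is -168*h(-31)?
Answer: 1344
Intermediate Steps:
h(W) = -8 (h(W) = -8 + 2*(W - W) = -8 + 2*0 = -8 + 0 = -8)
-168*h(-31) = -168*(-8) = 1344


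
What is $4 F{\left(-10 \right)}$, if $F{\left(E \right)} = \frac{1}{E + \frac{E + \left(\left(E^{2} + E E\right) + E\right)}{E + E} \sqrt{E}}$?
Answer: $- \frac{4}{91} + \frac{18 i \sqrt{10}}{455} \approx -0.043956 + 0.1251 i$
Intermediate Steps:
$F{\left(E \right)} = \frac{1}{E + \frac{2 E + 2 E^{2}}{2 \sqrt{E}}}$ ($F{\left(E \right)} = \frac{1}{E + \frac{E + \left(\left(E^{2} + E^{2}\right) + E\right)}{2 E} \sqrt{E}} = \frac{1}{E + \left(E + \left(2 E^{2} + E\right)\right) \frac{1}{2 E} \sqrt{E}} = \frac{1}{E + \left(E + \left(E + 2 E^{2}\right)\right) \frac{1}{2 E} \sqrt{E}} = \frac{1}{E + \left(2 E + 2 E^{2}\right) \frac{1}{2 E} \sqrt{E}} = \frac{1}{E + \frac{2 E + 2 E^{2}}{2 E} \sqrt{E}} = \frac{1}{E + \frac{2 E + 2 E^{2}}{2 \sqrt{E}}}$)
$4 F{\left(-10 \right)} = 4 \left(- \frac{10}{\left(-10\right)^{2} + \left(-10\right)^{\frac{3}{2}} + \left(-10\right)^{\frac{5}{2}}}\right) = 4 \left(- \frac{10}{100 - 10 i \sqrt{10} + 100 i \sqrt{10}}\right) = 4 \left(- \frac{10}{100 + 90 i \sqrt{10}}\right) = - \frac{40}{100 + 90 i \sqrt{10}}$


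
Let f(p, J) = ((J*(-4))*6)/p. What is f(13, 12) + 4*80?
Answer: 3872/13 ≈ 297.85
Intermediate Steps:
f(p, J) = -24*J/p (f(p, J) = (-4*J*6)/p = (-24*J)/p = -24*J/p)
f(13, 12) + 4*80 = -24*12/13 + 4*80 = -24*12*1/13 + 320 = -288/13 + 320 = 3872/13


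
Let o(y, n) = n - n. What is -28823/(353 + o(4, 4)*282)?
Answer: -28823/353 ≈ -81.652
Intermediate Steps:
o(y, n) = 0
-28823/(353 + o(4, 4)*282) = -28823/(353 + 0*282) = -28823/(353 + 0) = -28823/353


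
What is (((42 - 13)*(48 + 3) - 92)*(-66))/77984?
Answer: -45771/38992 ≈ -1.1739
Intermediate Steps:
(((42 - 13)*(48 + 3) - 92)*(-66))/77984 = ((29*51 - 92)*(-66))*(1/77984) = ((1479 - 92)*(-66))*(1/77984) = (1387*(-66))*(1/77984) = -91542*1/77984 = -45771/38992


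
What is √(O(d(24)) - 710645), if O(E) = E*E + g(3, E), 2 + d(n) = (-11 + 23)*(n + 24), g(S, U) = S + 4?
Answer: I*√381162 ≈ 617.38*I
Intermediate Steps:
g(S, U) = 4 + S
d(n) = 286 + 12*n (d(n) = -2 + (-11 + 23)*(n + 24) = -2 + 12*(24 + n) = -2 + (288 + 12*n) = 286 + 12*n)
O(E) = 7 + E² (O(E) = E*E + (4 + 3) = E² + 7 = 7 + E²)
√(O(d(24)) - 710645) = √((7 + (286 + 12*24)²) - 710645) = √((7 + (286 + 288)²) - 710645) = √((7 + 574²) - 710645) = √((7 + 329476) - 710645) = √(329483 - 710645) = √(-381162) = I*√381162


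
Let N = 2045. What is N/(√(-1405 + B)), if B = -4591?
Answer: -2045*I*√1499/2998 ≈ -26.41*I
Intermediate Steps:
N/(√(-1405 + B)) = 2045/(√(-1405 - 4591)) = 2045/(√(-5996)) = 2045/((2*I*√1499)) = 2045*(-I*√1499/2998) = -2045*I*√1499/2998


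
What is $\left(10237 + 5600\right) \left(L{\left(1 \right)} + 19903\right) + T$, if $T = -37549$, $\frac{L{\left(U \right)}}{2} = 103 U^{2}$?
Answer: $318428684$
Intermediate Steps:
$L{\left(U \right)} = 206 U^{2}$ ($L{\left(U \right)} = 2 \cdot 103 U^{2} = 206 U^{2}$)
$\left(10237 + 5600\right) \left(L{\left(1 \right)} + 19903\right) + T = \left(10237 + 5600\right) \left(206 \cdot 1^{2} + 19903\right) - 37549 = 15837 \left(206 \cdot 1 + 19903\right) - 37549 = 15837 \left(206 + 19903\right) - 37549 = 15837 \cdot 20109 - 37549 = 318466233 - 37549 = 318428684$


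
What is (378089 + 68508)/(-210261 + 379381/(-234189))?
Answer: -104588104833/49241192710 ≈ -2.1240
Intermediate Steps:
(378089 + 68508)/(-210261 + 379381/(-234189)) = 446597/(-210261 + 379381*(-1/234189)) = 446597/(-210261 - 379381/234189) = 446597/(-49241192710/234189) = 446597*(-234189/49241192710) = -104588104833/49241192710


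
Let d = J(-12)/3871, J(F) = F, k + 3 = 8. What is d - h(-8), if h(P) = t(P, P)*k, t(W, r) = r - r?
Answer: -12/3871 ≈ -0.0031000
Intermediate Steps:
t(W, r) = 0
k = 5 (k = -3 + 8 = 5)
h(P) = 0 (h(P) = 0*5 = 0)
d = -12/3871 ≈ -0.0031000
d - h(-8) = -12/3871 - 1*0 = -12/3871 + 0 = -12/3871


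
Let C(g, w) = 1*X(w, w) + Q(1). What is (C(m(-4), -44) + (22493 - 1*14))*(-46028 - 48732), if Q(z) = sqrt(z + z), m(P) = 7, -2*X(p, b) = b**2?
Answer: -2038382360 - 94760*sqrt(2) ≈ -2.0385e+9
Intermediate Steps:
X(p, b) = -b**2/2
Q(z) = sqrt(2)*sqrt(z) (Q(z) = sqrt(2*z) = sqrt(2)*sqrt(z))
C(g, w) = sqrt(2) - w**2/2 (C(g, w) = 1*(-w**2/2) + sqrt(2)*sqrt(1) = -w**2/2 + sqrt(2)*1 = -w**2/2 + sqrt(2) = sqrt(2) - w**2/2)
(C(m(-4), -44) + (22493 - 1*14))*(-46028 - 48732) = ((sqrt(2) - 1/2*(-44)**2) + (22493 - 1*14))*(-46028 - 48732) = ((sqrt(2) - 1/2*1936) + (22493 - 14))*(-94760) = ((sqrt(2) - 968) + 22479)*(-94760) = ((-968 + sqrt(2)) + 22479)*(-94760) = (21511 + sqrt(2))*(-94760) = -2038382360 - 94760*sqrt(2)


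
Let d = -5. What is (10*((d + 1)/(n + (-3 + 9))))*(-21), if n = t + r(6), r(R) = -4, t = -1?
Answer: 840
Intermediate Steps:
n = -5 (n = -1 - 4 = -5)
(10*((d + 1)/(n + (-3 + 9))))*(-21) = (10*((-5 + 1)/(-5 + (-3 + 9))))*(-21) = (10*(-4/(-5 + 6)))*(-21) = (10*(-4/1))*(-21) = (10*(-4*1))*(-21) = (10*(-4))*(-21) = -40*(-21) = 840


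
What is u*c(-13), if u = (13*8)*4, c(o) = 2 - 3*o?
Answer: 17056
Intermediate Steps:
u = 416 (u = 104*4 = 416)
u*c(-13) = 416*(2 - 3*(-13)) = 416*(2 + 39) = 416*41 = 17056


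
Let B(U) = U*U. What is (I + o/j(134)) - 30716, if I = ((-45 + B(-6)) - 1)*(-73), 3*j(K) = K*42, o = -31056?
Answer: -14071198/469 ≈ -30003.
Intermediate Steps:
j(K) = 14*K (j(K) = (K*42)/3 = (42*K)/3 = 14*K)
B(U) = U²
I = 730 (I = ((-45 + (-6)²) - 1)*(-73) = ((-45 + 36) - 1)*(-73) = (-9 - 1)*(-73) = -10*(-73) = 730)
(I + o/j(134)) - 30716 = (730 - 31056/(14*134)) - 30716 = (730 - 31056/1876) - 30716 = (730 - 31056*1/1876) - 30716 = (730 - 7764/469) - 30716 = 334606/469 - 30716 = -14071198/469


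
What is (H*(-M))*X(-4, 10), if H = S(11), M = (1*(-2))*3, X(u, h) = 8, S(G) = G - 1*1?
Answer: 480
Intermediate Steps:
S(G) = -1 + G (S(G) = G - 1 = -1 + G)
M = -6 (M = -2*3 = -6)
H = 10 (H = -1 + 11 = 10)
(H*(-M))*X(-4, 10) = (10*(-1*(-6)))*8 = (10*6)*8 = 60*8 = 480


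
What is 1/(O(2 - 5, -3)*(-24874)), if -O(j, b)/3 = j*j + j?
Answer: 1/447732 ≈ 2.2335e-6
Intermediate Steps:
O(j, b) = -3*j - 3*j² (O(j, b) = -3*(j*j + j) = -3*(j² + j) = -3*(j + j²) = -3*j - 3*j²)
1/(O(2 - 5, -3)*(-24874)) = 1/(-3*(2 - 5)*(1 + (2 - 5))*(-24874)) = 1/(-3*(-3)*(1 - 3)*(-24874)) = 1/(-3*(-3)*(-2)*(-24874)) = 1/(-18*(-24874)) = 1/447732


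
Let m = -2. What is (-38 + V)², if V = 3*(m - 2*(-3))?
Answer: 676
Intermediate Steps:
V = 12 (V = 3*(-2 - 2*(-3)) = 3*(-2 + 6) = 3*4 = 12)
(-38 + V)² = (-38 + 12)² = (-26)² = 676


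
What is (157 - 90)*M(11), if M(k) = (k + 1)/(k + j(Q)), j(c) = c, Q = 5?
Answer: 201/4 ≈ 50.250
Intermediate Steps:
M(k) = (1 + k)/(5 + k) (M(k) = (k + 1)/(k + 5) = (1 + k)/(5 + k))
(157 - 90)*M(11) = (157 - 90)*((1 + 11)/(5 + 11)) = 67*(12/16) = 67*((1/16)*12) = 67*(¾) = 201/4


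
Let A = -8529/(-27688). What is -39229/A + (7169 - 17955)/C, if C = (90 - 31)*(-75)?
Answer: -534024616534/4193425 ≈ -1.2735e+5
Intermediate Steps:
A = 8529/27688 (A = -8529*(-1/27688) = 8529/27688 ≈ 0.30804)
C = -4425 (C = 59*(-75) = -4425)
-39229/A + (7169 - 17955)/C = -39229/8529/27688 + (7169 - 17955)/(-4425) = -39229*27688/8529 - 10786*(-1/4425) = -1086172552/8529 + 10786/4425 = -534024616534/4193425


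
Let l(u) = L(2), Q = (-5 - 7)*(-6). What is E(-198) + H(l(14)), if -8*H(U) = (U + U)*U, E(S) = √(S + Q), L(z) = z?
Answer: -1 + 3*I*√14 ≈ -1.0 + 11.225*I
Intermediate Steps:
Q = 72 (Q = -12*(-6) = 72)
E(S) = √(72 + S) (E(S) = √(S + 72) = √(72 + S))
l(u) = 2
H(U) = -U²/4 (H(U) = -(U + U)*U/8 = -2*U*U/8 = -U²/4)
E(-198) + H(l(14)) = √(72 - 198) - ¼*2² = √(-126) - ¼*4 = 3*I*√14 - 1 = -1 + 3*I*√14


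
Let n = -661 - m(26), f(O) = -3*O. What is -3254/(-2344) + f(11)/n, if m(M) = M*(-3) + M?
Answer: 343173/237916 ≈ 1.4424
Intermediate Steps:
m(M) = -2*M (m(M) = -3*M + M = -2*M)
n = -609 (n = -661 - (-2)*26 = -661 - 1*(-52) = -661 + 52 = -609)
-3254/(-2344) + f(11)/n = -3254/(-2344) - 3*11/(-609) = -3254*(-1/2344) - 33*(-1/609) = 1627/1172 + 11/203 = 343173/237916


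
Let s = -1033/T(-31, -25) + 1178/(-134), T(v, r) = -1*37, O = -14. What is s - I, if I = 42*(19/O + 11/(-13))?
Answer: 3598671/32227 ≈ 111.67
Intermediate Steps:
T(v, r) = -37
I = -1203/13 (I = 42*(19/(-14) + 11/(-13)) = 42*(19*(-1/14) + 11*(-1/13)) = 42*(-19/14 - 11/13) = 42*(-401/182) = -1203/13 ≈ -92.538)
s = 47418/2479 (s = -1033/(-37) + 1178/(-134) = -1033*(-1/37) + 1178*(-1/134) = 1033/37 - 589/67 = 47418/2479 ≈ 19.128)
s - I = 47418/2479 - 1*(-1203/13) = 47418/2479 + 1203/13 = 3598671/32227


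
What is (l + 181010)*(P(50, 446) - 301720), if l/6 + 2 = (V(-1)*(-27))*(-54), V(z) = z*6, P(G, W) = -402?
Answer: -38825698220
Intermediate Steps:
V(z) = 6*z
l = -52500 (l = -12 + 6*(((6*(-1))*(-27))*(-54)) = -12 + 6*(-6*(-27)*(-54)) = -12 + 6*(162*(-54)) = -12 + 6*(-8748) = -12 - 52488 = -52500)
(l + 181010)*(P(50, 446) - 301720) = (-52500 + 181010)*(-402 - 301720) = 128510*(-302122) = -38825698220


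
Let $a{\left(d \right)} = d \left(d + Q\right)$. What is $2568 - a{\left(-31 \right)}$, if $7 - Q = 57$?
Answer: $57$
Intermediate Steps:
$Q = -50$ ($Q = 7 - 57 = -50$)
$a{\left(d \right)} = d \left(-50 + d\right)$ ($a{\left(d \right)} = d \left(d - 50\right) = d \left(-50 + d\right)$)
$2568 - a{\left(-31 \right)} = 2568 - - 31 \left(-50 - 31\right) = 2568 - \left(-31\right) \left(-81\right) = 2568 - 2511 = 57$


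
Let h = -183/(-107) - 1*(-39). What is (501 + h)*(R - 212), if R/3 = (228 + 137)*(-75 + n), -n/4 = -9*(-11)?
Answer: -29906415591/107 ≈ -2.7950e+8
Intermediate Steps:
n = -396 (n = -(-36)*(-11) = -4*99 = -396)
h = 4356/107 (h = -183*(-1/107) + 39 = 183/107 + 39 = 4356/107 ≈ 40.710)
R = -515745 (R = 3*((228 + 137)*(-75 - 396)) = 3*(365*(-471)) = 3*(-171915) = -515745)
(501 + h)*(R - 212) = (501 + 4356/107)*(-515745 - 212) = (57963/107)*(-515957) = -29906415591/107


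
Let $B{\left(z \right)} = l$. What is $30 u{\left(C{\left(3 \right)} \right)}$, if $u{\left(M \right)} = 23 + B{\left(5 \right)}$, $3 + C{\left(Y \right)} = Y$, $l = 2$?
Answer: $750$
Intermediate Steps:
$C{\left(Y \right)} = -3 + Y$
$B{\left(z \right)} = 2$
$u{\left(M \right)} = 25$ ($u{\left(M \right)} = 23 + 2 = 25$)
$30 u{\left(C{\left(3 \right)} \right)} = 30 \cdot 25 = 750$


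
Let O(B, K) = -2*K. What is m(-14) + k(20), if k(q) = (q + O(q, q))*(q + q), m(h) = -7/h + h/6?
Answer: -4811/6 ≈ -801.83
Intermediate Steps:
m(h) = -7/h + h/6 (m(h) = -7/h + h*(⅙) = -7/h + h/6)
k(q) = -2*q² (k(q) = (q - 2*q)*(q + q) = (-q)*(2*q) = -2*q²)
m(-14) + k(20) = (-7/(-14) + (⅙)*(-14)) - 2*20² = (-7*(-1/14) - 7/3) - 2*400 = (½ - 7/3) - 800 = -11/6 - 800 = -4811/6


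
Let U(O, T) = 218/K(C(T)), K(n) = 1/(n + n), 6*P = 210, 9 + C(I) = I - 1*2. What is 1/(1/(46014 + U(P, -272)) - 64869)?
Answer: -77374/5019174007 ≈ -1.5416e-5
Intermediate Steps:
C(I) = -11 + I (C(I) = -9 + (I - 1*2) = -9 + (I - 2) = -9 + (-2 + I) = -11 + I)
P = 35 (P = (⅙)*210 = 35)
K(n) = 1/(2*n)
U(O, T) = -4796 + 436*T (U(O, T) = 218/((1/(2*(-11 + T)))) = 218*(-22 + 2*T) = -4796 + 436*T)
1/(1/(46014 + U(P, -272)) - 64869) = 1/(1/(46014 + (-4796 + 436*(-272))) - 64869) = 1/(1/(46014 + (-4796 - 118592)) - 64869) = 1/(1/(46014 - 123388) - 64869) = 1/(1/(-77374) - 64869) = 1/(-1/77374 - 64869) = 1/(-5019174007/77374) = -77374/5019174007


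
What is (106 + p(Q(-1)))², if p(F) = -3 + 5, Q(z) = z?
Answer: 11664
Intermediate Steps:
p(F) = 2
(106 + p(Q(-1)))² = (106 + 2)² = 108² = 11664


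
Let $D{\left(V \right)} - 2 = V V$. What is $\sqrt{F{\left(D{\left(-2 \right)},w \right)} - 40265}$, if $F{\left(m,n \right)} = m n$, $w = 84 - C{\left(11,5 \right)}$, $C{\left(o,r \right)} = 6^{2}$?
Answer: $i \sqrt{39977} \approx 199.94 i$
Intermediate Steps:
$C{\left(o,r \right)} = 36$
$w = 48$ ($w = 84 - 36 = 48$)
$D{\left(V \right)} = 2 + V^{2}$ ($D{\left(V \right)} = 2 + V V = 2 + V^{2}$)
$\sqrt{F{\left(D{\left(-2 \right)},w \right)} - 40265} = \sqrt{\left(2 + \left(-2\right)^{2}\right) 48 - 40265} = \sqrt{\left(2 + 4\right) 48 - 40265} = \sqrt{6 \cdot 48 - 40265} = \sqrt{288 - 40265} = \sqrt{-39977} = i \sqrt{39977}$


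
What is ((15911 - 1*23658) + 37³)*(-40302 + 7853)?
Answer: -1392256794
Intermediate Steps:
((15911 - 1*23658) + 37³)*(-40302 + 7853) = ((15911 - 23658) + 50653)*(-32449) = (-7747 + 50653)*(-32449) = 42906*(-32449) = -1392256794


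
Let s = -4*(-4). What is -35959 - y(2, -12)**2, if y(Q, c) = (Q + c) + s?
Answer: -35995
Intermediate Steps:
s = 16
y(Q, c) = 16 + Q + c (y(Q, c) = (Q + c) + 16 = 16 + Q + c)
-35959 - y(2, -12)**2 = -35959 - (16 + 2 - 12)**2 = -35959 - 1*6**2 = -35959 - 1*36 = -35959 - 36 = -35995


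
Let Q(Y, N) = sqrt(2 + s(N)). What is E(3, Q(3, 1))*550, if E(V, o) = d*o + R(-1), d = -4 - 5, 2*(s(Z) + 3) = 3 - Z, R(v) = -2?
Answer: -1100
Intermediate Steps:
s(Z) = -3/2 - Z/2 (s(Z) = -3 + (3 - Z)/2 = -3 + (3/2 - Z/2) = -3/2 - Z/2)
d = -9
Q(Y, N) = sqrt(1/2 - N/2) (Q(Y, N) = sqrt(2 + (-3/2 - N/2)) = sqrt(1/2 - N/2))
E(V, o) = -2 - 9*o (E(V, o) = -9*o - 2 = -2 - 9*o)
E(3, Q(3, 1))*550 = (-2 - 9*sqrt(2 - 2*1)/2)*550 = (-2 - 9*sqrt(2 - 2)/2)*550 = (-2 - 9*sqrt(0)/2)*550 = (-2 - 9*0/2)*550 = (-2 - 9*0)*550 = (-2 + 0)*550 = -2*550 = -1100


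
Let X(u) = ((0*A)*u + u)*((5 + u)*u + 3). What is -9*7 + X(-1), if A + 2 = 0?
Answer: -62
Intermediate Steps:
A = -2 (A = -2 + 0 = -2)
X(u) = u*(3 + u*(5 + u)) (X(u) = ((0*(-2))*u + u)*((5 + u)*u + 3) = (0*u + u)*(u*(5 + u) + 3) = (0 + u)*(3 + u*(5 + u)) = u*(3 + u*(5 + u)))
-9*7 + X(-1) = -9*7 - (3 + (-1)**2 + 5*(-1)) = -63 - (3 + 1 - 5) = -63 - 1*(-1) = -63 + 1 = -62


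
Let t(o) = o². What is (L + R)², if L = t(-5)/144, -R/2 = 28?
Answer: 64625521/20736 ≈ 3116.6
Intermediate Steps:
R = -56 (R = -2*28 = -56)
L = 25/144 (L = (-5)²/144 = 25*(1/144) = 25/144 ≈ 0.17361)
(L + R)² = (25/144 - 56)² = (-8039/144)² = 64625521/20736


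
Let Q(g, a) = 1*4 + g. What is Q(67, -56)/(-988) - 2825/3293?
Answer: -3024903/3253484 ≈ -0.92974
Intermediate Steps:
Q(g, a) = 4 + g
Q(67, -56)/(-988) - 2825/3293 = (4 + 67)/(-988) - 2825/3293 = 71*(-1/988) - 2825*1/3293 = -71/988 - 2825/3293 = -3024903/3253484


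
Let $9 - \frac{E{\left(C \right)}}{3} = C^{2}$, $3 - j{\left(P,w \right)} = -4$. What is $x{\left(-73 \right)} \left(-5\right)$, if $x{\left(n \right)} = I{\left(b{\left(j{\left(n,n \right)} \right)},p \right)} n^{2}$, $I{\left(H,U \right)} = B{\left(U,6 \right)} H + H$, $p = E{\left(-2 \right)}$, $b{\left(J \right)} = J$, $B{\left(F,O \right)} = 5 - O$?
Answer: $0$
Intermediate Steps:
$j{\left(P,w \right)} = 7$ ($j{\left(P,w \right)} = 3 - -4 = 3 + 4 = 7$)
$E{\left(C \right)} = 27 - 3 C^{2}$
$p = 15$ ($p = 27 - 3 \left(-2\right)^{2} = 27 - 12 = 15$)
$I{\left(H,U \right)} = 0$ ($I{\left(H,U \right)} = \left(5 - 6\right) H + H = - H + H = 0$)
$x{\left(n \right)} = 0$ ($x{\left(n \right)} = 0 n^{2} = 0$)
$x{\left(-73 \right)} \left(-5\right) = 0 \left(-5\right) = 0$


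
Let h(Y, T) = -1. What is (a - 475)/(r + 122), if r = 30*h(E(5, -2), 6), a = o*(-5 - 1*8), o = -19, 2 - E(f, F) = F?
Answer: -57/23 ≈ -2.4783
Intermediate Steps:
E(f, F) = 2 - F
a = 247 (a = -19*(-5 - 1*8) = -19*(-5 - 8) = -19*(-13) = 247)
r = -30 (r = 30*(-1) = -30)
(a - 475)/(r + 122) = (247 - 475)/(-30 + 122) = -228/92 = -228*1/92 = -57/23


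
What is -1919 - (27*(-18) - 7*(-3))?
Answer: -1454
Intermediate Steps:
-1919 - (27*(-18) - 7*(-3)) = -1919 - (-486 + 21) = -1919 - 1*(-465) = -1919 + 465 = -1454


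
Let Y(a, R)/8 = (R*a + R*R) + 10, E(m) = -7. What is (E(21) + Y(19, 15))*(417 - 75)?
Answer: 1420326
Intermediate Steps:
Y(a, R) = 80 + 8*R**2 + 8*R*a (Y(a, R) = 8*((R*a + R*R) + 10) = 8*((R*a + R**2) + 10) = 8*((R**2 + R*a) + 10) = 8*(10 + R**2 + R*a) = 80 + 8*R**2 + 8*R*a)
(E(21) + Y(19, 15))*(417 - 75) = (-7 + (80 + 8*15**2 + 8*15*19))*(417 - 75) = (-7 + (80 + 8*225 + 2280))*342 = (-7 + (80 + 1800 + 2280))*342 = (-7 + 4160)*342 = 4153*342 = 1420326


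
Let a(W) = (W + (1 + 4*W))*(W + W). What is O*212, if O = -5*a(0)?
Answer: 0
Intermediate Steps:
a(W) = 2*W*(1 + 5*W) (a(W) = (1 + 5*W)*(2*W) = 2*W*(1 + 5*W))
O = 0 (O = -10*0*(1 + 5*0) = -10*0*(1 + 0) = -10*0 = -5*0 = 0)
O*212 = 0*212 = 0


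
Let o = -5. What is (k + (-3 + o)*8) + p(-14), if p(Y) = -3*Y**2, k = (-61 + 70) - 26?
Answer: -669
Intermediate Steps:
k = -17 (k = 9 - 26 = -17)
(k + (-3 + o)*8) + p(-14) = (-17 + (-3 - 5)*8) - 3*(-14)**2 = (-17 - 8*8) - 3*196 = (-17 - 64) - 588 = -81 - 588 = -669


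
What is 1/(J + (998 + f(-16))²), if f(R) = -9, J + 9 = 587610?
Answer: 1/1565722 ≈ 6.3868e-7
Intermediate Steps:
J = 587601 (J = -9 + 587610 = 587601)
1/(J + (998 + f(-16))²) = 1/(587601 + (998 - 9)²) = 1/(587601 + 989²) = 1/(587601 + 978121) = 1/1565722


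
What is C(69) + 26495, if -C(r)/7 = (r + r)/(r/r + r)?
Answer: 132406/5 ≈ 26481.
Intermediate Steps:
C(r) = -14*r/(1 + r) (C(r) = -7*(r + r)/(r/r + r) = -7*2*r/(1 + r) = -14*r/(1 + r))
C(69) + 26495 = -14*69/(1 + 69) + 26495 = -14*69/70 + 26495 = -14*69*1/70 + 26495 = -69/5 + 26495 = 132406/5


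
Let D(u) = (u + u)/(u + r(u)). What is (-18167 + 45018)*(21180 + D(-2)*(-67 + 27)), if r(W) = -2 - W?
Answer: 566556100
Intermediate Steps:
D(u) = -u (D(u) = (u + u)/(u + (-2 - u)) = (2*u)/(-2) = (2*u)*(-½) = -u)
(-18167 + 45018)*(21180 + D(-2)*(-67 + 27)) = (-18167 + 45018)*(21180 + (-1*(-2))*(-67 + 27)) = 26851*(21180 + 2*(-40)) = 26851*(21180 - 80) = 26851*21100 = 566556100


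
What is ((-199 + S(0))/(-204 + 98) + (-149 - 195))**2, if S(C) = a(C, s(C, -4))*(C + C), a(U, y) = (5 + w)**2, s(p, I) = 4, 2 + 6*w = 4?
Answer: 1315150225/11236 ≈ 1.1705e+5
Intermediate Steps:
w = 1/3 (w = -1/3 + (1/6)*4 = -1/3 + 2/3 = 1/3 ≈ 0.33333)
a(U, y) = 256/9 (a(U, y) = (5 + 1/3)**2 = (16/3)**2 = 256/9)
S(C) = 512*C/9 (S(C) = 256*(C + C)/9 = 256*(2*C)/9 = 512*C/9)
((-199 + S(0))/(-204 + 98) + (-149 - 195))**2 = ((-199 + (512/9)*0)/(-204 + 98) + (-149 - 195))**2 = ((-199 + 0)/(-106) - 344)**2 = (-199*(-1/106) - 344)**2 = (199/106 - 344)**2 = (-36265/106)**2 = 1315150225/11236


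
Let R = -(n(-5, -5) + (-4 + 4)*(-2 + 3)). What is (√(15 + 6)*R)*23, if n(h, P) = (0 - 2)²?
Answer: -92*√21 ≈ -421.60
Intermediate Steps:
n(h, P) = 4 (n(h, P) = (-2)² = 4)
R = -4 (R = -(4 + (-4 + 4)*(-2 + 3)) = -(4 + 0*1) = -(4 + 0) = -1*4 = -4)
(√(15 + 6)*R)*23 = (√(15 + 6)*(-4))*23 = (√21*(-4))*23 = -4*√21*23 = -92*√21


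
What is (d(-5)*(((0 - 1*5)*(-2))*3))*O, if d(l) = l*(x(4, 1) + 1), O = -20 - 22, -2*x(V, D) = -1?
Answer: 9450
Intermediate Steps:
x(V, D) = ½ (x(V, D) = -½*(-1) = ½)
O = -42
d(l) = 3*l/2 (d(l) = l*(½ + 1) = l*(3/2) = 3*l/2)
(d(-5)*(((0 - 1*5)*(-2))*3))*O = (((3/2)*(-5))*(((0 - 1*5)*(-2))*3))*(-42) = -15*(0 - 5)*(-2)*3/2*(-42) = -15*(-5*(-2))*3/2*(-42) = -75*3*(-42) = -15/2*30*(-42) = -225*(-42) = 9450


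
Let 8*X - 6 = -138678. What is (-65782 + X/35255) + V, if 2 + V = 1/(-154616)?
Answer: -32599128565429/495544280 ≈ -65785.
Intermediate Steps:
X = -17334 (X = ¾ + (⅛)*(-138678) = ¾ - 69339/4 = -17334)
V = -309233/154616 (V = -2 + 1/(-154616) = -2 - 1/154616 = -309233/154616 ≈ -2.0000)
(-65782 + X/35255) + V = (-65782 - 17334/35255) - 309233/154616 = -2319161744/35255 - 309233/154616 = -32599128565429/495544280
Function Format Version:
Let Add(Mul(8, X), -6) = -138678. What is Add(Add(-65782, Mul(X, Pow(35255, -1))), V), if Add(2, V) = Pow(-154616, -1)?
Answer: Rational(-32599128565429, 495544280) ≈ -65785.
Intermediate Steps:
X = -17334 (X = Add(Rational(3, 4), Mul(Rational(1, 8), -138678)) = Add(Rational(3, 4), Rational(-69339, 4)) = -17334)
V = Rational(-309233, 154616) (V = Add(-2, Pow(-154616, -1)) = Add(-2, Rational(-1, 154616)) = Rational(-309233, 154616) ≈ -2.0000)
Add(Add(-65782, Mul(X, Pow(35255, -1))), V) = Add(Add(-65782, Mul(-17334, Pow(35255, -1))), Rational(-309233, 154616)) = Add(Add(-65782, Mul(-17334, Rational(1, 35255))), Rational(-309233, 154616)) = Add(Add(-65782, Rational(-17334, 35255)), Rational(-309233, 154616)) = Add(Rational(-2319161744, 35255), Rational(-309233, 154616)) = Rational(-32599128565429, 495544280)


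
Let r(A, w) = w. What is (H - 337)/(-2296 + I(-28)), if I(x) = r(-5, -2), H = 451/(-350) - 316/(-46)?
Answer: 2667923/18498900 ≈ 0.14422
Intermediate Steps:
H = 44927/8050 (H = 451*(-1/350) - 316*(-1/46) = -451/350 + 158/23 = 44927/8050 ≈ 5.5810)
I(x) = -2
(H - 337)/(-2296 + I(-28)) = (44927/8050 - 337)/(-2296 - 2) = -2667923/8050/(-2298) = -2667923/8050*(-1/2298) = 2667923/18498900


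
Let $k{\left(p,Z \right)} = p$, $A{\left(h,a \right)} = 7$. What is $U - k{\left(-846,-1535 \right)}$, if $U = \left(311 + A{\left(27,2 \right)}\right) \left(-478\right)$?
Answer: $-151158$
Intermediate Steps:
$U = -152004$ ($U = \left(311 + 7\right) \left(-478\right) = 318 \left(-478\right) = -152004$)
$U - k{\left(-846,-1535 \right)} = -152004 - -846 = -152004 + 846 = -151158$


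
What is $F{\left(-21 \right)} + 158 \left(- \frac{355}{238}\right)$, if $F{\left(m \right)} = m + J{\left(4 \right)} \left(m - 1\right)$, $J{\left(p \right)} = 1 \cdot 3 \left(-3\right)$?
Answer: $- \frac{6982}{119} \approx -58.672$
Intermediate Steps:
$J{\left(p \right)} = -9$ ($J{\left(p \right)} = 3 \left(-3\right) = -9$)
$F{\left(m \right)} = 9 - 8 m$ ($F{\left(m \right)} = m - 9 \left(m - 1\right) = m - 9 \left(-1 + m\right) = m - \left(-9 + 9 m\right) = 9 - 8 m$)
$F{\left(-21 \right)} + 158 \left(- \frac{355}{238}\right) = \left(9 - -168\right) + 158 \left(- \frac{355}{238}\right) = \left(9 + 168\right) + 158 \left(\left(-355\right) \frac{1}{238}\right) = 177 + 158 \left(- \frac{355}{238}\right) = 177 - \frac{28045}{119} = - \frac{6982}{119}$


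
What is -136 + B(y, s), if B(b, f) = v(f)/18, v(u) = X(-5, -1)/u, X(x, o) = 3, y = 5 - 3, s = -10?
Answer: -8161/60 ≈ -136.02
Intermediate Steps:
y = 2
v(u) = 3/u
B(b, f) = 1/(6*f) (B(b, f) = (3/f)/18 = (3/f)*(1/18) = 1/(6*f))
-136 + B(y, s) = -136 + (⅙)/(-10) = -136 + (⅙)*(-⅒) = -136 - 1/60 = -8161/60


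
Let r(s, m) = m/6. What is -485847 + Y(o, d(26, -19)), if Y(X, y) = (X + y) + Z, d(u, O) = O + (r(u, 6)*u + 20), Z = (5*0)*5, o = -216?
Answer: -486036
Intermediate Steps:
r(s, m) = m/6 (r(s, m) = m*(⅙) = m/6)
Z = 0 (Z = 0*5 = 0)
d(u, O) = 20 + O + u (d(u, O) = O + (((⅙)*6)*u + 20) = O + (1*u + 20) = O + (u + 20) = O + (20 + u) = 20 + O + u)
Y(X, y) = X + y (Y(X, y) = (X + y) + 0 = X + y)
-485847 + Y(o, d(26, -19)) = -485847 + (-216 + (20 - 19 + 26)) = -485847 + (-216 + 27) = -485847 - 189 = -486036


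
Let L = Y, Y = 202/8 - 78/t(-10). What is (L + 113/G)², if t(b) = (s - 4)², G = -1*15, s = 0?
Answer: 2374681/14400 ≈ 164.91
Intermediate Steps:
G = -15
t(b) = 16 (t(b) = (0 - 4)² = (-4)² = 16)
Y = 163/8 (Y = 202/8 - 78/16 = 202*(⅛) - 78*1/16 = 101/4 - 39/8 = 163/8 ≈ 20.375)
L = 163/8 ≈ 20.375
(L + 113/G)² = (163/8 + 113/(-15))² = (163/8 + 113*(-1/15))² = (163/8 - 113/15)² = (1541/120)² = 2374681/14400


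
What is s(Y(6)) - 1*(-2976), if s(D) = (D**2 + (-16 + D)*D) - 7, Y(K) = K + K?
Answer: 3065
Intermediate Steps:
Y(K) = 2*K
s(D) = -7 + D**2 + D*(-16 + D) (s(D) = (D**2 + D*(-16 + D)) - 7 = -7 + D**2 + D*(-16 + D))
s(Y(6)) - 1*(-2976) = (-7 - 32*6 + 2*(2*6)**2) - 1*(-2976) = (-7 - 16*12 + 2*12**2) + 2976 = (-7 - 192 + 2*144) + 2976 = (-7 - 192 + 288) + 2976 = 89 + 2976 = 3065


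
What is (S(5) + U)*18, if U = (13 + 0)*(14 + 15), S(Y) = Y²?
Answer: 7236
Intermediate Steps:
U = 377 (U = 13*29 = 377)
(S(5) + U)*18 = (5² + 377)*18 = (25 + 377)*18 = 402*18 = 7236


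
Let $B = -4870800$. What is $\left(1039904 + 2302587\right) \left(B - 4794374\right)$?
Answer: $-32305757108434$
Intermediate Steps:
$\left(1039904 + 2302587\right) \left(B - 4794374\right) = \left(1039904 + 2302587\right) \left(-4870800 - 4794374\right) = 3342491 \left(-9665174\right) = -32305757108434$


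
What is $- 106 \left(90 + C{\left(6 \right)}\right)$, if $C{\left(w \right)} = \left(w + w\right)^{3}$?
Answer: $-192708$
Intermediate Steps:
$C{\left(w \right)} = 8 w^{3}$ ($C{\left(w \right)} = \left(2 w\right)^{3} = 8 w^{3}$)
$- 106 \left(90 + C{\left(6 \right)}\right) = - 106 \left(90 + 8 \cdot 6^{3}\right) = - 106 \left(90 + 8 \cdot 216\right) = - 106 \left(90 + 1728\right) = \left(-106\right) 1818 = -192708$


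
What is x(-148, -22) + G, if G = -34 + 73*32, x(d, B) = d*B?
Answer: 5558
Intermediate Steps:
x(d, B) = B*d
G = 2302 (G = -34 + 2336 = 2302)
x(-148, -22) + G = -22*(-148) + 2302 = 3256 + 2302 = 5558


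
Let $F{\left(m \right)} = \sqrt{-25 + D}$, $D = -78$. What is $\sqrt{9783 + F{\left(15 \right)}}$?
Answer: $\sqrt{9783 + i \sqrt{103}} \approx 98.909 + 0.0513 i$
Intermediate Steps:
$F{\left(m \right)} = i \sqrt{103}$ ($F{\left(m \right)} = \sqrt{-25 - 78} = \sqrt{-103} = i \sqrt{103}$)
$\sqrt{9783 + F{\left(15 \right)}} = \sqrt{9783 + i \sqrt{103}}$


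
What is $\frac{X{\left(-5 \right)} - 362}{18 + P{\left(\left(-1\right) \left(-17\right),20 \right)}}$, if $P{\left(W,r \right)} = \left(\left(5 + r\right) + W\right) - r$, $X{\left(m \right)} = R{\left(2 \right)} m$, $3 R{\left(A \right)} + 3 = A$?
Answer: $- \frac{1081}{120} \approx -9.0083$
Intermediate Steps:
$R{\left(A \right)} = -1 + \frac{A}{3}$
$X{\left(m \right)} = - \frac{m}{3}$ ($X{\left(m \right)} = \left(-1 + \frac{1}{3} \cdot 2\right) m = \left(-1 + \frac{2}{3}\right) m = - \frac{m}{3}$)
$P{\left(W,r \right)} = 5 + W$ ($P{\left(W,r \right)} = \left(5 + W + r\right) - r = 5 + W$)
$\frac{X{\left(-5 \right)} - 362}{18 + P{\left(\left(-1\right) \left(-17\right),20 \right)}} = \frac{\left(- \frac{1}{3}\right) \left(-5\right) - 362}{18 + \left(5 - -17\right)} = \frac{\frac{5}{3} - 362}{18 + \left(5 + 17\right)} = - \frac{1081}{3 \left(18 + 22\right)} = - \frac{1081}{3 \cdot 40} = \left(- \frac{1081}{3}\right) \frac{1}{40} = - \frac{1081}{120}$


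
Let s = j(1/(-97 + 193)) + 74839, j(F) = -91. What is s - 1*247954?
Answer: -173206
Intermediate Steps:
s = 74748 (s = -91 + 74839 = 74748)
s - 1*247954 = 74748 - 1*247954 = 74748 - 247954 = -173206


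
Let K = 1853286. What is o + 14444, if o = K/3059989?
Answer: 44200334402/3059989 ≈ 14445.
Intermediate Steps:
o = 1853286/3059989 ≈ 0.60565
o + 14444 = 1853286/3059989 + 14444 = 44200334402/3059989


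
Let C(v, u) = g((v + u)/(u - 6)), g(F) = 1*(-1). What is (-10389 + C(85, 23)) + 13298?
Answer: 2908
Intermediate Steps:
g(F) = -1
C(v, u) = -1
(-10389 + C(85, 23)) + 13298 = (-10389 - 1) + 13298 = -10390 + 13298 = 2908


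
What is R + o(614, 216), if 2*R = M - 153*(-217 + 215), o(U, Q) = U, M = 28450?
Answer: 14992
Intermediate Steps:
R = 14378 (R = (28450 - 153*(-217 + 215))/2 = (28450 - 153*(-2))/2 = (28450 - 1*(-306))/2 = (28450 + 306)/2 = (1/2)*28756 = 14378)
R + o(614, 216) = 14378 + 614 = 14992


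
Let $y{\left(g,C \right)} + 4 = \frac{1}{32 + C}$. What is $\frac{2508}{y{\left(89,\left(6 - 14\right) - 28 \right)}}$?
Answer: $- \frac{10032}{17} \approx -590.12$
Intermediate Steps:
$y{\left(g,C \right)} = -4 + \frac{1}{32 + C}$
$\frac{2508}{y{\left(89,\left(6 - 14\right) - 28 \right)}} = \frac{2508}{\frac{1}{32 + \left(\left(6 - 14\right) - 28\right)} \left(-127 - 4 \left(\left(6 - 14\right) - 28\right)\right)} = \frac{2508}{\frac{1}{32 - 36} \left(-127 - 4 \left(-8 - 28\right)\right)} = \frac{2508}{\frac{1}{32 - 36} \left(-127 - -144\right)} = \frac{2508}{\frac{1}{-4} \left(-127 + 144\right)} = \frac{2508}{\left(- \frac{1}{4}\right) 17} = \frac{2508}{- \frac{17}{4}} = 2508 \left(- \frac{4}{17}\right) = - \frac{10032}{17}$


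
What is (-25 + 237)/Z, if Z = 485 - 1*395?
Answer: 106/45 ≈ 2.3556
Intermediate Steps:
Z = 90 (Z = 485 - 395 = 90)
(-25 + 237)/Z = (-25 + 237)/90 = 212*(1/90) = 106/45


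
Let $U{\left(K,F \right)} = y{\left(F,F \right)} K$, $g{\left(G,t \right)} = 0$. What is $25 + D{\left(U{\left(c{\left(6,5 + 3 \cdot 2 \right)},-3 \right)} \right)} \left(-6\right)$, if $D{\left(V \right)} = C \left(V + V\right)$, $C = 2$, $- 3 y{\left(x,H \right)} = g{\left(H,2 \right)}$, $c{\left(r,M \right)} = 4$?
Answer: $25$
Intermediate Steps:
$y{\left(x,H \right)} = 0$ ($y{\left(x,H \right)} = \left(- \frac{1}{3}\right) 0 = 0$)
$U{\left(K,F \right)} = 0$ ($U{\left(K,F \right)} = 0 K = 0$)
$D{\left(V \right)} = 4 V$ ($D{\left(V \right)} = 2 \left(V + V\right) = 2 \cdot 2 V = 4 V$)
$25 + D{\left(U{\left(c{\left(6,5 + 3 \cdot 2 \right)},-3 \right)} \right)} \left(-6\right) = 25 + 4 \cdot 0 \left(-6\right) = 25 + 0 \left(-6\right) = 25 + 0 = 25$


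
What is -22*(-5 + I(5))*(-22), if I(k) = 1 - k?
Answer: -4356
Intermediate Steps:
-22*(-5 + I(5))*(-22) = -22*(-5 + (1 - 1*5))*(-22) = -22*(-5 + (1 - 5))*(-22) = -22*(-5 - 4)*(-22) = -22*(-9)*(-22) = 198*(-22) = -4356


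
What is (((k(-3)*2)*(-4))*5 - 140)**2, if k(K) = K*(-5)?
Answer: 547600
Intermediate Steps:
k(K) = -5*K
(((k(-3)*2)*(-4))*5 - 140)**2 = (((-5*(-3)*2)*(-4))*5 - 140)**2 = (((15*2)*(-4))*5 - 140)**2 = ((30*(-4))*5 - 140)**2 = (-120*5 - 140)**2 = (-600 - 140)**2 = (-740)**2 = 547600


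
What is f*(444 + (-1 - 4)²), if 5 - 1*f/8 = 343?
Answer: -1268176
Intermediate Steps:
f = -2704 (f = 40 - 8*343 = 40 - 2744 = -2704)
f*(444 + (-1 - 4)²) = -2704*(444 + (-1 - 4)²) = -2704*(444 + (-5)²) = -2704*(444 + 25) = -2704*469 = -1268176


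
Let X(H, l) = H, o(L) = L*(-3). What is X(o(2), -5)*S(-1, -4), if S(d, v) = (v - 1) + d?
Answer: 36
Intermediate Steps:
o(L) = -3*L
S(d, v) = -1 + d + v (S(d, v) = (-1 + v) + d = -1 + d + v)
X(o(2), -5)*S(-1, -4) = (-3*2)*(-1 - 1 - 4) = -6*(-6) = 36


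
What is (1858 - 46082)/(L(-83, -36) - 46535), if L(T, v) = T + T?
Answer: 44224/46701 ≈ 0.94696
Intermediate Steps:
L(T, v) = 2*T
(1858 - 46082)/(L(-83, -36) - 46535) = (1858 - 46082)/(2*(-83) - 46535) = -44224/(-166 - 46535) = -44224/(-46701) = -44224*(-1/46701) = 44224/46701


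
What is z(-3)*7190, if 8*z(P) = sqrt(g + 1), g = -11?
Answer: 3595*I*sqrt(10)/4 ≈ 2842.1*I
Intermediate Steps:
z(P) = I*sqrt(10)/8 (z(P) = sqrt(-11 + 1)/8 = sqrt(-10)/8 = (I*sqrt(10))/8 = I*sqrt(10)/8)
z(-3)*7190 = (I*sqrt(10)/8)*7190 = 3595*I*sqrt(10)/4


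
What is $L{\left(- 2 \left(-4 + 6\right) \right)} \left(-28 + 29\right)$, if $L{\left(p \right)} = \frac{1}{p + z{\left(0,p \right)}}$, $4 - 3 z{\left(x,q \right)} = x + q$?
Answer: $- \frac{3}{4} \approx -0.75$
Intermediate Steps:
$z{\left(x,q \right)} = \frac{4}{3} - \frac{q}{3} - \frac{x}{3}$ ($z{\left(x,q \right)} = \frac{4}{3} - \frac{x + q}{3} = \frac{4}{3} - \frac{q + x}{3} = \frac{4}{3} - \left(\frac{q}{3} + \frac{x}{3}\right) = \frac{4}{3} - \frac{q}{3} - \frac{x}{3}$)
$L{\left(p \right)} = \frac{1}{\frac{4}{3} + \frac{2 p}{3}}$ ($L{\left(p \right)} = \frac{1}{p - \left(- \frac{4}{3} + \frac{p}{3}\right)} = \frac{1}{\frac{4}{3} + \frac{2 p}{3}}$)
$L{\left(- 2 \left(-4 + 6\right) \right)} \left(-28 + 29\right) = \frac{3}{2 \left(2 - 2 \left(-4 + 6\right)\right)} \left(-28 + 29\right) = \frac{3}{2 \left(2 - 4\right)} 1 = \frac{3}{2 \left(-2\right)} 1 = \frac{3}{2} \left(- \frac{1}{2}\right) 1 = \left(- \frac{3}{4}\right) 1 = - \frac{3}{4}$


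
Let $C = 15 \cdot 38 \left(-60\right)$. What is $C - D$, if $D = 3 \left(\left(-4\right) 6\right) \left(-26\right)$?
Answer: $-36072$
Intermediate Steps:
$D = 1872$ ($D = 3 \left(-24\right) \left(-26\right) = \left(-72\right) \left(-26\right) = 1872$)
$C = -34200$ ($C = 570 \left(-60\right) = -34200$)
$C - D = -34200 - 1872 = -36072$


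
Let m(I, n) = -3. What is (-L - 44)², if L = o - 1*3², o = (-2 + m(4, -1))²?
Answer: 3600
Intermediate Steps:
o = 25 (o = (-2 - 3)² = (-5)² = 25)
L = 16 (L = 25 - 1*3² = 25 - 1*9 = 25 - 9 = 16)
(-L - 44)² = (-1*16 - 44)² = (-16 - 44)² = (-60)² = 3600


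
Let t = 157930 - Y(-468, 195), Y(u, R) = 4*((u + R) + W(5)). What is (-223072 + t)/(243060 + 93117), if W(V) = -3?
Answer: -21346/112059 ≈ -0.19049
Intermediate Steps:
Y(u, R) = -12 + 4*R + 4*u (Y(u, R) = 4*((u + R) - 3) = 4*((R + u) - 3) = 4*(-3 + R + u) = -12 + 4*R + 4*u)
t = 159034 (t = 157930 - (-12 + 4*195 + 4*(-468)) = 157930 - (-12 + 780 - 1872) = 157930 - 1*(-1104) = 157930 + 1104 = 159034)
(-223072 + t)/(243060 + 93117) = (-223072 + 159034)/(243060 + 93117) = -64038/336177 = -64038*1/336177 = -21346/112059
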